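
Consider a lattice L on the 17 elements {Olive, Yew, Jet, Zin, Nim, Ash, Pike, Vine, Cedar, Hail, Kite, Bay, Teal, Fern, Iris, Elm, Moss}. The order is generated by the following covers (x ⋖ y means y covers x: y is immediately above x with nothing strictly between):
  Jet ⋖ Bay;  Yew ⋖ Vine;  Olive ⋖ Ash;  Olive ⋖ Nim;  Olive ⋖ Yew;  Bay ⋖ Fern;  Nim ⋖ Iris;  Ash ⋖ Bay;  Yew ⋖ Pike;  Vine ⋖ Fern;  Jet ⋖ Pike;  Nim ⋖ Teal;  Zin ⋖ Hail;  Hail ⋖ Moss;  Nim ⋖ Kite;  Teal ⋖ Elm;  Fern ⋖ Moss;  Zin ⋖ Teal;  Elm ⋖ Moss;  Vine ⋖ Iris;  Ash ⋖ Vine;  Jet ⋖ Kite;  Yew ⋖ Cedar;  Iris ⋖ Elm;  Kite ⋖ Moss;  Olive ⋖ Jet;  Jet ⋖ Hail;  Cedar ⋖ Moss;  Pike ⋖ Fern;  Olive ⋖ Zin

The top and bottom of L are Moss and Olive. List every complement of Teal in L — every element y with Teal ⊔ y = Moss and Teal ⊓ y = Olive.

Bay, Cedar, Fern, Jet, Pike

Need y with Teal ∨ y = Moss and Teal ∧ y = Olive.
Checking each element gives: Bay, Cedar, Fern, Jet, Pike.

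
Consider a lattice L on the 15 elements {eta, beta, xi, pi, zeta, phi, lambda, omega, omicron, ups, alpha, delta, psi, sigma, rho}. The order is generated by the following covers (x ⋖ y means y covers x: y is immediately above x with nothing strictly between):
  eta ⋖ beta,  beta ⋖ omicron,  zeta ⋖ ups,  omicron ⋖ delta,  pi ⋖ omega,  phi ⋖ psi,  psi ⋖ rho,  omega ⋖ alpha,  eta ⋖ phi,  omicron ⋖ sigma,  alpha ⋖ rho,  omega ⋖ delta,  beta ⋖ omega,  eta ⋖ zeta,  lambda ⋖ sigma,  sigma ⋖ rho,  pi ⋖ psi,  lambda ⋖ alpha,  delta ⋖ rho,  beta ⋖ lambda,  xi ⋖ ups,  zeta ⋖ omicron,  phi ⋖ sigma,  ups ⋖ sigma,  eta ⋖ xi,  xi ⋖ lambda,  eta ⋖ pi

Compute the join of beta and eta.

Common upper bounds of {beta, eta}: alpha, beta, delta, lambda, omega, omicron, rho, sigma.
The least among these is beta.

beta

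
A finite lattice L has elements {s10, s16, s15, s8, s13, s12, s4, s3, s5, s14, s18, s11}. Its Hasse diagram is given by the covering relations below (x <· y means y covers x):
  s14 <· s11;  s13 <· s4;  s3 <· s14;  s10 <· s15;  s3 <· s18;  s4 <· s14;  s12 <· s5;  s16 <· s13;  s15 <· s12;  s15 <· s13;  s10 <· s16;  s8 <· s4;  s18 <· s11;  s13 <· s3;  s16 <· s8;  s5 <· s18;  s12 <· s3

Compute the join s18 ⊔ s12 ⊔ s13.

s18

Common upper bounds of {s18, s12, s13}: s11, s18.
The least among these is s18.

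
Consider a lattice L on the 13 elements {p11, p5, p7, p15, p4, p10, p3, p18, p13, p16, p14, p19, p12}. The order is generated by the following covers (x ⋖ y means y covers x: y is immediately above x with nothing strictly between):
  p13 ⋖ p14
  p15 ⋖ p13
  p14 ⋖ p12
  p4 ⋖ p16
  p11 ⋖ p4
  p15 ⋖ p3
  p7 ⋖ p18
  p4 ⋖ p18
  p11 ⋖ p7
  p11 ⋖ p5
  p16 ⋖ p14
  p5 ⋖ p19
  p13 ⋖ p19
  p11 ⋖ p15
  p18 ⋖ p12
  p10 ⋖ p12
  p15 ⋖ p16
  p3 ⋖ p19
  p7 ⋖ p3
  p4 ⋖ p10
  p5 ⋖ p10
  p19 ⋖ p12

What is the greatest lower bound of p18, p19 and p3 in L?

Common lower bounds of {p18, p19, p3}: p11, p7.
The greatest among these is p7.

p7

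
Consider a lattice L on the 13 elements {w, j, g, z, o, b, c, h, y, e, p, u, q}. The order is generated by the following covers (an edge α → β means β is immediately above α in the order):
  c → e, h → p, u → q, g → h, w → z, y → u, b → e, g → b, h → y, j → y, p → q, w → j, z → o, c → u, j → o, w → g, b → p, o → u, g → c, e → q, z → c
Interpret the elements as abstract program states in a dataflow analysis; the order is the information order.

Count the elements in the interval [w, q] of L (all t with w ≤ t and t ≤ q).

The interval [w, q] = {b, c, e, g, h, j, o, p, q, u, w, y, z}, which has 13 elements.

13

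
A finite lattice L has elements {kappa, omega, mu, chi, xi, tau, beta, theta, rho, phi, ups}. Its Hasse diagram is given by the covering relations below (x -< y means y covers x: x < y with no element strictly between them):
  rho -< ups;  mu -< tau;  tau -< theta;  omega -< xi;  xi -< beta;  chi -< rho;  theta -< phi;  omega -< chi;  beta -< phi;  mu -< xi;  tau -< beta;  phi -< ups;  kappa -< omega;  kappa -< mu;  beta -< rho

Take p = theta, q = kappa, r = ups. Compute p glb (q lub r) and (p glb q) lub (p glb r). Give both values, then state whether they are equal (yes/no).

q lub r = ups, so p glb (q lub r) = theta glb ups = theta.
p glb q = kappa and p glb r = theta, so (p glb q) lub (p glb r) = kappa lub theta = theta.
Equal: yes.

theta; theta; yes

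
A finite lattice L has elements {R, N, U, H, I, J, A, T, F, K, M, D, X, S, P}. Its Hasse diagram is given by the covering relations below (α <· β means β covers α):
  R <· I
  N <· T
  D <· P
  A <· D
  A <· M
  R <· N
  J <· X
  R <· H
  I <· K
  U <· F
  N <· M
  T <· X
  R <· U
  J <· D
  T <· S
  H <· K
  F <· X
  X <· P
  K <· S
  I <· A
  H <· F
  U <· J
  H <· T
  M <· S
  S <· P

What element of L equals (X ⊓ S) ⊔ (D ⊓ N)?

T

X ∧ S = T
D ∧ N = R
T ∨ R = T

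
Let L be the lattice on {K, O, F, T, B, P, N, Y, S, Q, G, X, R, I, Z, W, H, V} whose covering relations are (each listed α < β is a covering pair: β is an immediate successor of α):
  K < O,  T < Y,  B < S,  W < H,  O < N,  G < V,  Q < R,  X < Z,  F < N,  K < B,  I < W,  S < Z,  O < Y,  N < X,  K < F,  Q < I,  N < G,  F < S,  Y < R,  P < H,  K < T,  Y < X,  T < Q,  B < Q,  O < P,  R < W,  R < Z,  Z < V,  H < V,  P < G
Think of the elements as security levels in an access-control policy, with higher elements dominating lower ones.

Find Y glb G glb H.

O

Common lower bounds of {Y, G, H}: K, O.
The greatest among these is O.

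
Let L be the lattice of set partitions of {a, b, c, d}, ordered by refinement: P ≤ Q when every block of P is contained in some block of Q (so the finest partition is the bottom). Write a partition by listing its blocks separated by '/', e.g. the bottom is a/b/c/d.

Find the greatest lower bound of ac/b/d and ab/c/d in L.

a/b/c/d

Common lower bounds of {ac/b/d, ab/c/d}: a/b/c/d.
The greatest among these is a/b/c/d.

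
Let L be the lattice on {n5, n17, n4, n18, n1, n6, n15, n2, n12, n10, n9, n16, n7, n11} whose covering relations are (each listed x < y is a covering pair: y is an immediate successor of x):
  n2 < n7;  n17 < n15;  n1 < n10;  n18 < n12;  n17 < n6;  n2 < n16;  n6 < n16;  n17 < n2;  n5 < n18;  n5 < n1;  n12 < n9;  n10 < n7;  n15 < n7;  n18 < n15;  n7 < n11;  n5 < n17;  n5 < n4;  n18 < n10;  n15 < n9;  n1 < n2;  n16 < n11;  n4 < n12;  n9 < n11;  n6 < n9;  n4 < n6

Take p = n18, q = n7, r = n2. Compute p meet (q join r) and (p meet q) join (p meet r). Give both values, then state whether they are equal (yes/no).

q join r = n7, so p meet (q join r) = n18 meet n7 = n18.
p meet q = n18 and p meet r = n5, so (p meet q) join (p meet r) = n18 join n5 = n18.
Equal: yes.

n18; n18; yes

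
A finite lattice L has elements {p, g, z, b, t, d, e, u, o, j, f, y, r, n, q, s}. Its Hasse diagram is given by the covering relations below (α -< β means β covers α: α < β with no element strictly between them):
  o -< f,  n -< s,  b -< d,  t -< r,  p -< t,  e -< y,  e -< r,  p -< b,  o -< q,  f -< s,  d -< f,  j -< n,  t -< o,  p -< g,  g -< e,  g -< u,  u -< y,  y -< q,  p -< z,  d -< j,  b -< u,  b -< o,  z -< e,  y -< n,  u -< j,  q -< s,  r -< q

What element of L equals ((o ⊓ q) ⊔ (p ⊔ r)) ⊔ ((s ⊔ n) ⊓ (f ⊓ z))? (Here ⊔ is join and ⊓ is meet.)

o ∧ q = o
p ∨ r = r
o ∨ r = q
s ∨ n = s
f ∧ z = p
s ∧ p = p
q ∨ p = q

q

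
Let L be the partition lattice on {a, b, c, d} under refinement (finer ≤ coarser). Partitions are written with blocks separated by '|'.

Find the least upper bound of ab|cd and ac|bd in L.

abcd

The join of ab|cd and ac|bd merges any blocks that overlap across the partitions, giving abcd.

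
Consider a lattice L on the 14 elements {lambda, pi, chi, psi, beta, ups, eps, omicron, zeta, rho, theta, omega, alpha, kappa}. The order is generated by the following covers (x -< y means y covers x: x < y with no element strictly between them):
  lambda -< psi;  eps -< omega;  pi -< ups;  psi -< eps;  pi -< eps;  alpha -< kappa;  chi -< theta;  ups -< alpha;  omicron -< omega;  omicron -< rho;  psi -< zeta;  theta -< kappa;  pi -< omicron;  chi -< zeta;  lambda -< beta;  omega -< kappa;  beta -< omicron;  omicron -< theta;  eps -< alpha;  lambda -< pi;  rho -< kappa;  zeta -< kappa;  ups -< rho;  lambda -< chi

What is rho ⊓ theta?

omicron

Common lower bounds of {rho, theta}: beta, lambda, omicron, pi.
The greatest among these is omicron.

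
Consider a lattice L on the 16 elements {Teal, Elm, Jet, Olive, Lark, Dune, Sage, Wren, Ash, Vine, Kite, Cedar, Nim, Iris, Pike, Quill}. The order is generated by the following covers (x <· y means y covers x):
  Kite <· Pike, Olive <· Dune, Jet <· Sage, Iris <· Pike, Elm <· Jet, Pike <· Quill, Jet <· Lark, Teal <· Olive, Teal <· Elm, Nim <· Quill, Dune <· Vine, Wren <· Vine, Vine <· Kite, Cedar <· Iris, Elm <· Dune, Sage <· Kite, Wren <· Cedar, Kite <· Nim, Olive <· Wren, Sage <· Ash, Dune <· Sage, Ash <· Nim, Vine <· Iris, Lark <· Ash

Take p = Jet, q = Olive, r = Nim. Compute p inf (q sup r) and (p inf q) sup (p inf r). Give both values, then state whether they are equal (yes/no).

q sup r = Nim, so p inf (q sup r) = Jet inf Nim = Jet.
p inf q = Teal and p inf r = Jet, so (p inf q) sup (p inf r) = Teal sup Jet = Jet.
Equal: yes.

Jet; Jet; yes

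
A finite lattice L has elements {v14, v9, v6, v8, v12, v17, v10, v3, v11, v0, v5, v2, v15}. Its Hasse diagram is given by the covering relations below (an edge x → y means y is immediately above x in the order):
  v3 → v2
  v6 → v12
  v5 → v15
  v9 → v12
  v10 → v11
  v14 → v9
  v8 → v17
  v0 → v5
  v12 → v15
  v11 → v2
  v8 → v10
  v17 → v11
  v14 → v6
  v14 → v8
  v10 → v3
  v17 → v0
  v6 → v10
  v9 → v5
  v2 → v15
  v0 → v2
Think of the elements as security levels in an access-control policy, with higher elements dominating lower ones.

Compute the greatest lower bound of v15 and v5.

Common lower bounds of {v15, v5}: v0, v14, v17, v5, v8, v9.
The greatest among these is v5.

v5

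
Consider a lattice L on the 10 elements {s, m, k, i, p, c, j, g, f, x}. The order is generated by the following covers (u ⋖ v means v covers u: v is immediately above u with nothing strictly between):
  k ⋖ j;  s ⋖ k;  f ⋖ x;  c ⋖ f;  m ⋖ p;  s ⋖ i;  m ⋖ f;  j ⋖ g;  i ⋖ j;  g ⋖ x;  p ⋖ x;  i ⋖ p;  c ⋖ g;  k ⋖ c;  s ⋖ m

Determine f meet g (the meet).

Common lower bounds of {f, g}: c, k, s.
The greatest among these is c.

c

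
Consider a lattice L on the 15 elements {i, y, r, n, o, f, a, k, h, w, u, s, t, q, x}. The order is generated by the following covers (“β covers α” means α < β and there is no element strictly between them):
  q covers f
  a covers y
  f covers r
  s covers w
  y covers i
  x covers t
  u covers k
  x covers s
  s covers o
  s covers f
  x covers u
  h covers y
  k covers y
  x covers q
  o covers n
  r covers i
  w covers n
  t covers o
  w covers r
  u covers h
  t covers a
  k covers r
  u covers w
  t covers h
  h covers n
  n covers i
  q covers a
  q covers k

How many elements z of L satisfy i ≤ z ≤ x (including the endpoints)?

15

The interval [i, x] = {a, f, h, i, k, n, o, q, r, s, t, u, w, x, y}, which has 15 elements.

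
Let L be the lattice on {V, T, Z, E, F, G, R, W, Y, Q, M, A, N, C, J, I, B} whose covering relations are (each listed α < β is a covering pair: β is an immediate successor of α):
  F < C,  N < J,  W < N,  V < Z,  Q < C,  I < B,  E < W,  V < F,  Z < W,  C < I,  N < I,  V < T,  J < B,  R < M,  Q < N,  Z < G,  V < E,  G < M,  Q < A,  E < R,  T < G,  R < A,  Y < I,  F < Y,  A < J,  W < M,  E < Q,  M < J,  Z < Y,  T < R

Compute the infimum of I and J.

Common lower bounds of {I, J}: E, N, Q, V, W, Z.
The greatest among these is N.

N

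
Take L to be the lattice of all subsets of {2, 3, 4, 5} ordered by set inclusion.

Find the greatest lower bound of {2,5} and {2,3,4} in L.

{2}

Under ⊆, meet is intersection: {2,5} ∩ {2,3,4} = {2}.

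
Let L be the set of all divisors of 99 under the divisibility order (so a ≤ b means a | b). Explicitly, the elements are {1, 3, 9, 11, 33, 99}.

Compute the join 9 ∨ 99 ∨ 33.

In the divisibility order, the join is the least common multiple: lcm(9, 99, 33) = 99.

99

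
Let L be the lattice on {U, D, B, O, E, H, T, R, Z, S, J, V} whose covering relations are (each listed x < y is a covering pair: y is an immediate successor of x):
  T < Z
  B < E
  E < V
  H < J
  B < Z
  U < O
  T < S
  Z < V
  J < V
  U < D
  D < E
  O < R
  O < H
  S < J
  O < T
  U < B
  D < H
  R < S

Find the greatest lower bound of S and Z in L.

Common lower bounds of {S, Z}: O, T, U.
The greatest among these is T.

T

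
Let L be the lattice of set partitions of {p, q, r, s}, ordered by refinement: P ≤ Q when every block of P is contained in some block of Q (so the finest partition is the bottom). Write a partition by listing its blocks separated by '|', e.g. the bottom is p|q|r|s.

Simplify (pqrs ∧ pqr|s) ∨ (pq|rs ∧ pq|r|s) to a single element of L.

pqr|s

pqrs ∧ pqr|s = pqr|s
pq|rs ∧ pq|r|s = pq|r|s
pqr|s ∨ pq|r|s = pqr|s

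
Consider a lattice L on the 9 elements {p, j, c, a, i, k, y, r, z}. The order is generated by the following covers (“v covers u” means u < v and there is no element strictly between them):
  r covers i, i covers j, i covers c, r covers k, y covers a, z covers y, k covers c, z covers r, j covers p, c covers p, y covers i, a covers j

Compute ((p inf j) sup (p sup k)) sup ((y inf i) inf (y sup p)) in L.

r

p ∧ j = p
p ∨ k = k
p ∨ k = k
y ∧ i = i
y ∨ p = y
i ∧ y = i
k ∨ i = r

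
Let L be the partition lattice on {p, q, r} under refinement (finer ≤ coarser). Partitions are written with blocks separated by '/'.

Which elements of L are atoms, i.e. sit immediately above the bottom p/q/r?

The atoms are exactly the elements that cover p/q/r: p/qr, pq/r, pr/q.

p/qr, pq/r, pr/q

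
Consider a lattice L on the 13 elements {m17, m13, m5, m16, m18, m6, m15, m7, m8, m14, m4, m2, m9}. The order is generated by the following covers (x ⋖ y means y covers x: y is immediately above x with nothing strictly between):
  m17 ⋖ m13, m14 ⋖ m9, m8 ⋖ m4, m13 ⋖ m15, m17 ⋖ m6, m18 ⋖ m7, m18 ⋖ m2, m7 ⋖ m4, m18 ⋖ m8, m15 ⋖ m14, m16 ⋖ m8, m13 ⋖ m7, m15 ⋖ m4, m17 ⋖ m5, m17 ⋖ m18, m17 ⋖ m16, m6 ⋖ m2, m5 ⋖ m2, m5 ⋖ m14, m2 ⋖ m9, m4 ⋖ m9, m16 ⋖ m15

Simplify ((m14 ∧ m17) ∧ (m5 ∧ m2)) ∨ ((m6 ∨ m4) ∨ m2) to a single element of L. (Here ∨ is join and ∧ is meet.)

m9

m14 ∧ m17 = m17
m5 ∧ m2 = m5
m17 ∧ m5 = m17
m6 ∨ m4 = m9
m9 ∨ m2 = m9
m17 ∨ m9 = m9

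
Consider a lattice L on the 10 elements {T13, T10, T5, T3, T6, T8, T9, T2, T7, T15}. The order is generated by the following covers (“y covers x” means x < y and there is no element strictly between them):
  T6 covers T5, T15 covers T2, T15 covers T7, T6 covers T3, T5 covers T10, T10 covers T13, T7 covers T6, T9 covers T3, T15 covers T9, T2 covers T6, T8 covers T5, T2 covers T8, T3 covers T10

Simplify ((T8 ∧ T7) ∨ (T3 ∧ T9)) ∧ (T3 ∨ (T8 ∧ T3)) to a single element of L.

T3

T8 ∧ T7 = T5
T3 ∧ T9 = T3
T5 ∨ T3 = T6
T8 ∧ T3 = T10
T3 ∨ T10 = T3
T6 ∧ T3 = T3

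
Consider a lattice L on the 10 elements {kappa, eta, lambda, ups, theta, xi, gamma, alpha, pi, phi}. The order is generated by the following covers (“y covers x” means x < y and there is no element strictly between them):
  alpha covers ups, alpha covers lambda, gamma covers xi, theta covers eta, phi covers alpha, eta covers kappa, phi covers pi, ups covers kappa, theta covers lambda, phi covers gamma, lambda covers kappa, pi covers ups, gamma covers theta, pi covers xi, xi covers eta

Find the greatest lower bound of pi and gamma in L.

xi

Common lower bounds of {pi, gamma}: eta, kappa, xi.
The greatest among these is xi.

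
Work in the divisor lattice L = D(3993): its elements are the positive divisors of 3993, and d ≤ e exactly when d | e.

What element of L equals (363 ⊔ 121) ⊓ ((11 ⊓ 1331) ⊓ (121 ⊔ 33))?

363 ∨ 121 = 363
11 ∧ 1331 = 11
121 ∨ 33 = 363
11 ∧ 363 = 11
363 ∧ 11 = 11

11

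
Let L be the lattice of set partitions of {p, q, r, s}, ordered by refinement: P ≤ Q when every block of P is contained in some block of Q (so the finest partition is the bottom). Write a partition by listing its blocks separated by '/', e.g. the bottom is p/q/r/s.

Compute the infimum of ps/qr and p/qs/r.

p/q/r/s

Common lower bounds of {ps/qr, p/qs/r}: p/q/r/s.
The greatest among these is p/q/r/s.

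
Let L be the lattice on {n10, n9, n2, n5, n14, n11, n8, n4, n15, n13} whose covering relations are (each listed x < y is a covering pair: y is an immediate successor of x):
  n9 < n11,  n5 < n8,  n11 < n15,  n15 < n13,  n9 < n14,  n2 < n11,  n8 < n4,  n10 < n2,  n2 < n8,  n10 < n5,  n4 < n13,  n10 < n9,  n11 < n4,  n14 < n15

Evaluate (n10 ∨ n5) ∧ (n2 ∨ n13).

n10 ∨ n5 = n5
n2 ∨ n13 = n13
n5 ∧ n13 = n5

n5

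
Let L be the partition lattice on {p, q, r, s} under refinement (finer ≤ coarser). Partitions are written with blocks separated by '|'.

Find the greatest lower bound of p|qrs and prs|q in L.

The meet (common refinement) of p|qrs and prs|q intersects blocks pairwise, giving p|q|rs.

p|q|rs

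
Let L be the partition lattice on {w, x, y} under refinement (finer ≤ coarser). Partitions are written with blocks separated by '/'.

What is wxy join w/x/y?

wxy

The join of wxy and w/x/y merges any blocks that overlap across the partitions, giving wxy.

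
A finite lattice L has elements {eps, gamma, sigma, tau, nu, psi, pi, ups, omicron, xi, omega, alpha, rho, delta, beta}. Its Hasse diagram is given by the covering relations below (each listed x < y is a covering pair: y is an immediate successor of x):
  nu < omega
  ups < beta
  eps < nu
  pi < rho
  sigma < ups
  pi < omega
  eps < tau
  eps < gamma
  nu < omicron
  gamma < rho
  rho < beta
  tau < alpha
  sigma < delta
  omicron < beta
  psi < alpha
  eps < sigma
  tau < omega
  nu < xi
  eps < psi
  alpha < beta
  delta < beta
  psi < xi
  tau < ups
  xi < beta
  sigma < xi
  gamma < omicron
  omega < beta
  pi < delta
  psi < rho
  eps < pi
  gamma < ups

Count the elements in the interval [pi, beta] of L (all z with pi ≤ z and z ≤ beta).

The interval [pi, beta] = {beta, delta, omega, pi, rho}, which has 5 elements.

5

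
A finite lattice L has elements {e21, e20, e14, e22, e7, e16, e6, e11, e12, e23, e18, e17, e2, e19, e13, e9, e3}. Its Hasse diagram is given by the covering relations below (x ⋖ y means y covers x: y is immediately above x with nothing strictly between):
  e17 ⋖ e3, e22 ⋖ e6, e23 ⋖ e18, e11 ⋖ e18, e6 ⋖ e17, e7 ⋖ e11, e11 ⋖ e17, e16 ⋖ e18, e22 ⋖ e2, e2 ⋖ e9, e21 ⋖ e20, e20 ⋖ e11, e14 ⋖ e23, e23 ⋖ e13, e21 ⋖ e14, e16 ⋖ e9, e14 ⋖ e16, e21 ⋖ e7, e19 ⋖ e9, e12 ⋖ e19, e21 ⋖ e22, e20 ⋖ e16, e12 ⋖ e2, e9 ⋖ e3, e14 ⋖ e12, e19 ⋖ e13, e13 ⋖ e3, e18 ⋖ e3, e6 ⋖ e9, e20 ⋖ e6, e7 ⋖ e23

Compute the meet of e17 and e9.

Common lower bounds of {e17, e9}: e20, e21, e22, e6.
The greatest among these is e6.

e6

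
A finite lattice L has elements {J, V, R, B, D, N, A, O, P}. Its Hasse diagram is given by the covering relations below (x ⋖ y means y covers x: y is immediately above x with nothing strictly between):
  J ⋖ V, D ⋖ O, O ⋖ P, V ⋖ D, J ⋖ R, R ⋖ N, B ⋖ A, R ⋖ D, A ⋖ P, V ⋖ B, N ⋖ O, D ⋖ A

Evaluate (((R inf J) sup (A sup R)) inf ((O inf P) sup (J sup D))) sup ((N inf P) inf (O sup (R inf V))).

O

R ∧ J = J
A ∨ R = A
J ∨ A = A
O ∧ P = O
J ∨ D = D
O ∨ D = O
A ∧ O = D
N ∧ P = N
R ∧ V = J
O ∨ J = O
N ∧ O = N
D ∨ N = O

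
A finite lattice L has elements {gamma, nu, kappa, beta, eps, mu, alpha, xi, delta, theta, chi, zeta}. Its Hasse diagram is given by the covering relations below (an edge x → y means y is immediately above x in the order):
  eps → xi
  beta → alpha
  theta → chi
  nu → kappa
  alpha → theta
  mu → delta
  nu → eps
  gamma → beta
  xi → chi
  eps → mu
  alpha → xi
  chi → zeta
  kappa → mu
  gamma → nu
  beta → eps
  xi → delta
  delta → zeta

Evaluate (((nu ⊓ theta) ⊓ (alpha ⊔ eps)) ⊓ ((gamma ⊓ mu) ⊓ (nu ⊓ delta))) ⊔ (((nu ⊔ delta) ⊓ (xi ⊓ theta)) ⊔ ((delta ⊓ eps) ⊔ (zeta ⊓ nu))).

xi

nu ∧ theta = gamma
alpha ∨ eps = xi
gamma ∧ xi = gamma
gamma ∧ mu = gamma
nu ∧ delta = nu
gamma ∧ nu = gamma
gamma ∧ gamma = gamma
nu ∨ delta = delta
xi ∧ theta = alpha
delta ∧ alpha = alpha
delta ∧ eps = eps
zeta ∧ nu = nu
eps ∨ nu = eps
alpha ∨ eps = xi
gamma ∨ xi = xi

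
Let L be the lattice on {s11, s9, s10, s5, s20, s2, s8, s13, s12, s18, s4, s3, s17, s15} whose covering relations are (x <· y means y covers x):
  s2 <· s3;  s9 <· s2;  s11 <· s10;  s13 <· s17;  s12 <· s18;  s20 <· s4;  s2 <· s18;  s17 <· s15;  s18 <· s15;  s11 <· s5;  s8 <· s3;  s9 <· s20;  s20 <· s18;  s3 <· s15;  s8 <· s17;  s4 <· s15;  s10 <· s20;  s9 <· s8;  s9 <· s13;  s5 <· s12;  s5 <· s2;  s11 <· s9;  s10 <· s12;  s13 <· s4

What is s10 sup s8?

s15

Common upper bounds of {s10, s8}: s15.
The least among these is s15.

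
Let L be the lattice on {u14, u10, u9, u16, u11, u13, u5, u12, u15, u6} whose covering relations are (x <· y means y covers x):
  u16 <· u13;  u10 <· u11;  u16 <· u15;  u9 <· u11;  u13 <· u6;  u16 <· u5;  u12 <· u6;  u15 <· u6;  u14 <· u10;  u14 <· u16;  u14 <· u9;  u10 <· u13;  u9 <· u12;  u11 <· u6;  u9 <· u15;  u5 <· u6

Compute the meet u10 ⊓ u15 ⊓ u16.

u14

Common lower bounds of {u10, u15, u16}: u14.
The greatest among these is u14.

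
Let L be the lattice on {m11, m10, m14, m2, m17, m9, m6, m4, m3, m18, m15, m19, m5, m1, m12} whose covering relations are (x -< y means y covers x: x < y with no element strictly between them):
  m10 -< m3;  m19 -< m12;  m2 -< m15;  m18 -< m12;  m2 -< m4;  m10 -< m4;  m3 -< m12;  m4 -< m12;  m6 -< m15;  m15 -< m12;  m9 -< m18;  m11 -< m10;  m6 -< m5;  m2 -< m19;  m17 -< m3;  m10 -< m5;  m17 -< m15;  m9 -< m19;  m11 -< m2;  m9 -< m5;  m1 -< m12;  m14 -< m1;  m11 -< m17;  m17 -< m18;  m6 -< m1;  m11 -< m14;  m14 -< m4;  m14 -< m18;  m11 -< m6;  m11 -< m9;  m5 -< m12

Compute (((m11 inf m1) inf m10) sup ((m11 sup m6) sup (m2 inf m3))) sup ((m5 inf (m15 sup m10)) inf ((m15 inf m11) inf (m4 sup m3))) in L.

m6

m11 ∧ m1 = m11
m11 ∧ m10 = m11
m11 ∨ m6 = m6
m2 ∧ m3 = m11
m6 ∨ m11 = m6
m11 ∨ m6 = m6
m15 ∨ m10 = m12
m5 ∧ m12 = m5
m15 ∧ m11 = m11
m4 ∨ m3 = m12
m11 ∧ m12 = m11
m5 ∧ m11 = m11
m6 ∨ m11 = m6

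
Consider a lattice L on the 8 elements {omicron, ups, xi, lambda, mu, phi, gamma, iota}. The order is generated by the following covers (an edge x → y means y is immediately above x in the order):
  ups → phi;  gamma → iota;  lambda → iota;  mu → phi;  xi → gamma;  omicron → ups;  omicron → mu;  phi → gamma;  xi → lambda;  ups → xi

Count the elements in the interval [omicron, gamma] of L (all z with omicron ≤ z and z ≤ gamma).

6

The interval [omicron, gamma] = {gamma, mu, omicron, phi, ups, xi}, which has 6 elements.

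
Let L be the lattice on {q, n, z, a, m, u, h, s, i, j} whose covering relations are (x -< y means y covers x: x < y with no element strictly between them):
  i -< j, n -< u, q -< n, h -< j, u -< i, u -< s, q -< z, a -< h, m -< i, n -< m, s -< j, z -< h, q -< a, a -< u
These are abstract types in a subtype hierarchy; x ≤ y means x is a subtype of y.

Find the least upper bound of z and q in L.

Common upper bounds of {z, q}: h, j, z.
The least among these is z.

z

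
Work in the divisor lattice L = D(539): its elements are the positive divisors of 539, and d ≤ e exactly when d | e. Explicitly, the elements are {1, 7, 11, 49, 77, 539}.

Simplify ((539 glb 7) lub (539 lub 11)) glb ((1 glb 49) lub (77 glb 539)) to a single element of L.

77

539 ∧ 7 = 7
539 ∨ 11 = 539
7 ∨ 539 = 539
1 ∧ 49 = 1
77 ∧ 539 = 77
1 ∨ 77 = 77
539 ∧ 77 = 77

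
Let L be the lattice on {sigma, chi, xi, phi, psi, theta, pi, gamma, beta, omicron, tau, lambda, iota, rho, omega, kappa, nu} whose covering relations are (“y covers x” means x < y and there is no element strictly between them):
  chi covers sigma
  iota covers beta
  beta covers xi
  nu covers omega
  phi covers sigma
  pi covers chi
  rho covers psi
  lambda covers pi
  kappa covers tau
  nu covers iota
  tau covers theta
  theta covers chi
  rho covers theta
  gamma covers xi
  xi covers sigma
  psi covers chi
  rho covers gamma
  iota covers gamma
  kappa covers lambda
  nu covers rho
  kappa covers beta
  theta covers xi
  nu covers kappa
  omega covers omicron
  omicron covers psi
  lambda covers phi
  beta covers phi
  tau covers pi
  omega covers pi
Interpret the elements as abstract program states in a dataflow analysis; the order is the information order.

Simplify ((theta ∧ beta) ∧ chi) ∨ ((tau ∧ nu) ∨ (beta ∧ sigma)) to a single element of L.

tau

theta ∧ beta = xi
xi ∧ chi = sigma
tau ∧ nu = tau
beta ∧ sigma = sigma
tau ∨ sigma = tau
sigma ∨ tau = tau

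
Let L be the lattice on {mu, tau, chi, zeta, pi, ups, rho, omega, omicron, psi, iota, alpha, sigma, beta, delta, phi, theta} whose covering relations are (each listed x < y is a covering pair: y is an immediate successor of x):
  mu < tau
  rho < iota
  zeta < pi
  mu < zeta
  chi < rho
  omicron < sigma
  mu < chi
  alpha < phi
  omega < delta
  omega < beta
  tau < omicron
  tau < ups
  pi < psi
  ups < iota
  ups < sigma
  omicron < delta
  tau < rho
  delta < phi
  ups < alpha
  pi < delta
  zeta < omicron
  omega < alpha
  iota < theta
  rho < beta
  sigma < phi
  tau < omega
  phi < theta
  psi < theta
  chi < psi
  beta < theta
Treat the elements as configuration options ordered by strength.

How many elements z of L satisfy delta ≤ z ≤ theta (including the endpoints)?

The interval [delta, theta] = {delta, phi, theta}, which has 3 elements.

3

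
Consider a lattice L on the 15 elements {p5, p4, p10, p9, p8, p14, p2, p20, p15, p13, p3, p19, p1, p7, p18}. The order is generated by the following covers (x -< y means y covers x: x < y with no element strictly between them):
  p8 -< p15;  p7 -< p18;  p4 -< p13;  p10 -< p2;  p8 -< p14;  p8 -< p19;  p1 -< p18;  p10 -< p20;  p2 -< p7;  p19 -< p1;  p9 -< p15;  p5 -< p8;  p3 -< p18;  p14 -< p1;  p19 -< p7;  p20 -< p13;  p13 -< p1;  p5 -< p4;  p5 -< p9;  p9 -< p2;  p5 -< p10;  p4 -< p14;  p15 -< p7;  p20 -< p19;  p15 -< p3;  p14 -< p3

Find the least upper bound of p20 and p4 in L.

Common upper bounds of {p20, p4}: p1, p13, p18.
The least among these is p13.

p13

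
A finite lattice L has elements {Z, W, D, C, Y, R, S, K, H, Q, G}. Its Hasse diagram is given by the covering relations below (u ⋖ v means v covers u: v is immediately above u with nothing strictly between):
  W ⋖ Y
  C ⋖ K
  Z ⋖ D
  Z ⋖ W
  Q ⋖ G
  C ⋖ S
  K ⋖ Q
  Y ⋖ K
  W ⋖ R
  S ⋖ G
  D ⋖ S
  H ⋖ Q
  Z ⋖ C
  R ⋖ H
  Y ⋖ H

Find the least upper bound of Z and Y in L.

Common upper bounds of {Z, Y}: G, H, K, Q, Y.
The least among these is Y.

Y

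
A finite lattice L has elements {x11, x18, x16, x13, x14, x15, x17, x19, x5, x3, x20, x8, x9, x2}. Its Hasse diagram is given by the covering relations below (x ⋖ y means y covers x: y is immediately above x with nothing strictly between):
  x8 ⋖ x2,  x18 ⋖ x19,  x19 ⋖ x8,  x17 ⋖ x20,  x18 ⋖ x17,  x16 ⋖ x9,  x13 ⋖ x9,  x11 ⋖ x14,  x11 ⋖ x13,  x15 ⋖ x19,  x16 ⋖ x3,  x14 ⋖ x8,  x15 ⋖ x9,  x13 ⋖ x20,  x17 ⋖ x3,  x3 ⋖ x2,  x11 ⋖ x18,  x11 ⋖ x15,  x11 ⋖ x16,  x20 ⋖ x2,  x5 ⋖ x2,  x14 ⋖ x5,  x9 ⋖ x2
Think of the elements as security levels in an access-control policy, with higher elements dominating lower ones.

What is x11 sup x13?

Common upper bounds of {x11, x13}: x13, x2, x20, x9.
The least among these is x13.

x13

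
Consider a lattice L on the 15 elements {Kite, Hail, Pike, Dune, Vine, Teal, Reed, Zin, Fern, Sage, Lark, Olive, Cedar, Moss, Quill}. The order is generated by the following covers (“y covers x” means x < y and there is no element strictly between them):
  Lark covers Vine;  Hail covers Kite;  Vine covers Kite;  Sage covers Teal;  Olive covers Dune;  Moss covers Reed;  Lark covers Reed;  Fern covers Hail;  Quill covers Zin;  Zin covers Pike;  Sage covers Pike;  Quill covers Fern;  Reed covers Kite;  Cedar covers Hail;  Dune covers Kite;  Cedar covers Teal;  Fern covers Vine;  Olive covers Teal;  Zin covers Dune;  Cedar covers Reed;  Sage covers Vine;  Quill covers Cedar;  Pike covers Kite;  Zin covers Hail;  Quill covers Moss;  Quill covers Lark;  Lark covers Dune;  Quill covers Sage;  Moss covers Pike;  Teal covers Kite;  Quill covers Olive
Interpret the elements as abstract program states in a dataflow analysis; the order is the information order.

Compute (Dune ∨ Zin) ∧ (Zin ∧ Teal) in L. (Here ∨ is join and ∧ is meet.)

Kite

Dune ∨ Zin = Zin
Zin ∧ Teal = Kite
Zin ∧ Kite = Kite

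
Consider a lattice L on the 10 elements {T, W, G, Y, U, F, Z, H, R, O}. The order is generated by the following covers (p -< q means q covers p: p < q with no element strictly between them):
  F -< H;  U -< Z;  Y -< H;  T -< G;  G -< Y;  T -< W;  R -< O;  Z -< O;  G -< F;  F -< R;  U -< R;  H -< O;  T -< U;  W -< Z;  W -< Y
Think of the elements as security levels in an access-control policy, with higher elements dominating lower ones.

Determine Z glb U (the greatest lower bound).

Common lower bounds of {Z, U}: T, U.
The greatest among these is U.

U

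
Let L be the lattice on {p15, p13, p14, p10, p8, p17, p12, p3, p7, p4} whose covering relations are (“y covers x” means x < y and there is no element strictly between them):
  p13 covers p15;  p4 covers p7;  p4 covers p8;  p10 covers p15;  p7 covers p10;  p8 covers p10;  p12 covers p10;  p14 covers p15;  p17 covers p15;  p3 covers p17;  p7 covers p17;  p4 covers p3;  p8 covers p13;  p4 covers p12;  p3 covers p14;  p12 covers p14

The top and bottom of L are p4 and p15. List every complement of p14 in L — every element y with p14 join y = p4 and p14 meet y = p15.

p13, p7, p8

Need y with p14 ∨ y = p4 and p14 ∧ y = p15.
Checking each element gives: p13, p7, p8.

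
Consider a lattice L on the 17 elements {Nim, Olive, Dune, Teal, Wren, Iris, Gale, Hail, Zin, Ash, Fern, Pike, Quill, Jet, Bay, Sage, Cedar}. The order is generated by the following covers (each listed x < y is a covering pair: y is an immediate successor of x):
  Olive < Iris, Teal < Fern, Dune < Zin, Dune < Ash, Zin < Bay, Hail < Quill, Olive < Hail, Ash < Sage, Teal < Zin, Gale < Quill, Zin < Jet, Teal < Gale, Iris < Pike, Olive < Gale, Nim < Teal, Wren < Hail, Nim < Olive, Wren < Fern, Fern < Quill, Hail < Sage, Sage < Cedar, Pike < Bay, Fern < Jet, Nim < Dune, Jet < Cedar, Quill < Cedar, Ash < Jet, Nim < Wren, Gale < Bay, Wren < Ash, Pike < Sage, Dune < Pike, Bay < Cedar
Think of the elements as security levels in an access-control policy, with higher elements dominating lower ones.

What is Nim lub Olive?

Common upper bounds of {Nim, Olive}: Bay, Cedar, Gale, Hail, Iris, Olive, Pike, Quill, Sage.
The least among these is Olive.

Olive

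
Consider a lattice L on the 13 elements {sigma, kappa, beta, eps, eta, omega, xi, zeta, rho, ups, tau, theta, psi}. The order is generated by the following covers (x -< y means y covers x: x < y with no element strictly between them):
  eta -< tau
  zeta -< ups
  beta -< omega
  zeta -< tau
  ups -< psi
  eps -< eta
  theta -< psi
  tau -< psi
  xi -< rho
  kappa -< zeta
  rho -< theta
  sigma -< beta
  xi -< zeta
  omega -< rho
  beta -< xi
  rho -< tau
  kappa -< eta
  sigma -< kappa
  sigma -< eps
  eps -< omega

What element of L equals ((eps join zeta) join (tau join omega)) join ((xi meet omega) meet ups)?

eps ∨ zeta = tau
tau ∨ omega = tau
tau ∨ tau = tau
xi ∧ omega = beta
beta ∧ ups = beta
tau ∨ beta = tau

tau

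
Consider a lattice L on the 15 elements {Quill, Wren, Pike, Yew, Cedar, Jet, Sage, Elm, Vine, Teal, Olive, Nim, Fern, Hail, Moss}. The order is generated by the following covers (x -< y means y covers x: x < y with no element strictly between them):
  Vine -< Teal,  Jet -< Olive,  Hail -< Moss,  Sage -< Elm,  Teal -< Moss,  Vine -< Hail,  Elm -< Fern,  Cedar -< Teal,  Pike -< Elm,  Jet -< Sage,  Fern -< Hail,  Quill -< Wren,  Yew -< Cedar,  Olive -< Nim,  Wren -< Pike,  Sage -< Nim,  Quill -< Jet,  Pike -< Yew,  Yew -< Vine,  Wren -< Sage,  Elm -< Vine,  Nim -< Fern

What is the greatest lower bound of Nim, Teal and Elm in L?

Common lower bounds of {Nim, Teal, Elm}: Jet, Quill, Sage, Wren.
The greatest among these is Sage.

Sage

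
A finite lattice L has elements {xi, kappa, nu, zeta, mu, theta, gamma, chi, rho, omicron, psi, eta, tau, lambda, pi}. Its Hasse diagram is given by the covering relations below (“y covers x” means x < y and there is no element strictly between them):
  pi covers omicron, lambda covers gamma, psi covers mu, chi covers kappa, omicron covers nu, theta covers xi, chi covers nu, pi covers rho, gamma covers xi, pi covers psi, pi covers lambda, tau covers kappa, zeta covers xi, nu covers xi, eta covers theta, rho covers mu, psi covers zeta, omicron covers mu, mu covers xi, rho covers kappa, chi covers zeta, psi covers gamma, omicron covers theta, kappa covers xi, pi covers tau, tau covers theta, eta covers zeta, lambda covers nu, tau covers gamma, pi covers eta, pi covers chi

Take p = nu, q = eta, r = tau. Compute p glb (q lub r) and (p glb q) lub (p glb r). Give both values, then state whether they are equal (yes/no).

nu; xi; no

q lub r = pi, so p glb (q lub r) = nu glb pi = nu.
p glb q = xi and p glb r = xi, so (p glb q) lub (p glb r) = xi lub xi = xi.
Equal: no.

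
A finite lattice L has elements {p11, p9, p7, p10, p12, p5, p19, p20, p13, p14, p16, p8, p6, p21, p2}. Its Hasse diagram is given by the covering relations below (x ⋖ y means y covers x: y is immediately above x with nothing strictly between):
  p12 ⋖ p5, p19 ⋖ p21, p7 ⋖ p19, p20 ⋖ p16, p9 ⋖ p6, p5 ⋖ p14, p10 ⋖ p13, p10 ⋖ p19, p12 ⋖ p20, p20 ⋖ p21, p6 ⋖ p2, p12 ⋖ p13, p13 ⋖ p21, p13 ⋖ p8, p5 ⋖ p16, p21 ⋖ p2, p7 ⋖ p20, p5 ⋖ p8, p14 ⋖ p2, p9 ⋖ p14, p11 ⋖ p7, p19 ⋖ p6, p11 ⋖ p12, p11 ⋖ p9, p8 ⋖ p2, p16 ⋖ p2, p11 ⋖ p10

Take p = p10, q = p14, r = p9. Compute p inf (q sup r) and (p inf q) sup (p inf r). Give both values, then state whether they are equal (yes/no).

q sup r = p14, so p inf (q sup r) = p10 inf p14 = p11.
p inf q = p11 and p inf r = p11, so (p inf q) sup (p inf r) = p11 sup p11 = p11.
Equal: yes.

p11; p11; yes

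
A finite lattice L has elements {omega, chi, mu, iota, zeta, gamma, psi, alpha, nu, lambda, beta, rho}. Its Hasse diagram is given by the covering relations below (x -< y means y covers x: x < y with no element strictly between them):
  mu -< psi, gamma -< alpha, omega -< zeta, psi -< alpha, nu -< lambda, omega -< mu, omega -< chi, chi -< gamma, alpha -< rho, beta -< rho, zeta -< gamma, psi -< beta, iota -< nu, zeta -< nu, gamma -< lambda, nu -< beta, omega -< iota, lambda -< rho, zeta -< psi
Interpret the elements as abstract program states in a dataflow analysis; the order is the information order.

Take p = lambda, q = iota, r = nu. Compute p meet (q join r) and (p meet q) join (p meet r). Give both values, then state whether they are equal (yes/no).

q join r = nu, so p meet (q join r) = lambda meet nu = nu.
p meet q = iota and p meet r = nu, so (p meet q) join (p meet r) = iota join nu = nu.
Equal: yes.

nu; nu; yes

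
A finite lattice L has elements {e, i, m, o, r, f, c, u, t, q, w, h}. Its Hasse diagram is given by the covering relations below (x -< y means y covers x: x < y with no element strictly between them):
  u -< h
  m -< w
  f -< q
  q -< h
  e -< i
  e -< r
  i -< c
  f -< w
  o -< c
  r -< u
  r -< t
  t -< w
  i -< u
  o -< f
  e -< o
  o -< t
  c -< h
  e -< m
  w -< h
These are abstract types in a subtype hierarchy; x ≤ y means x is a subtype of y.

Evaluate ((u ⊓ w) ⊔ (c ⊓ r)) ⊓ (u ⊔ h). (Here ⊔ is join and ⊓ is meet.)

u ∧ w = r
c ∧ r = e
r ∨ e = r
u ∨ h = h
r ∧ h = r

r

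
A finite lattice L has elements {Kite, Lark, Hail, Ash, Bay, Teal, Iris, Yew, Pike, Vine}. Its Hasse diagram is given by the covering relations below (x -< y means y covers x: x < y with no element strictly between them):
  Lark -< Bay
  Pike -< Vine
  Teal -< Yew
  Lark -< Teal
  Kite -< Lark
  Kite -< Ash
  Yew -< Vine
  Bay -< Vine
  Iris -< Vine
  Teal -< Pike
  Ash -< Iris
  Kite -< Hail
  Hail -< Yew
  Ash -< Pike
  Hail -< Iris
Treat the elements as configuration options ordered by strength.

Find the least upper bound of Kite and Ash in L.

Common upper bounds of {Kite, Ash}: Ash, Iris, Pike, Vine.
The least among these is Ash.

Ash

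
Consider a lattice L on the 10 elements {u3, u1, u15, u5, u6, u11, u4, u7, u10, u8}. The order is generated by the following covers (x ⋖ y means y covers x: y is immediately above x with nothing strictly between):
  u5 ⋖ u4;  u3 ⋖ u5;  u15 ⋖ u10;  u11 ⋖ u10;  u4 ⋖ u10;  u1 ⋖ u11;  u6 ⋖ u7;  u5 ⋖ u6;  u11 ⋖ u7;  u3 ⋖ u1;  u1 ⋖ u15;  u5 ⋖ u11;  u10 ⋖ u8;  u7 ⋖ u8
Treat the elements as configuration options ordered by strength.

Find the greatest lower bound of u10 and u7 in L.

Common lower bounds of {u10, u7}: u1, u11, u3, u5.
The greatest among these is u11.

u11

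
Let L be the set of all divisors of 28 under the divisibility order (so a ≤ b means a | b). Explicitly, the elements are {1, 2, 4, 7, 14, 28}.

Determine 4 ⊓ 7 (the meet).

1

Common lower bounds of {4, 7}: 1.
The greatest among these is 1.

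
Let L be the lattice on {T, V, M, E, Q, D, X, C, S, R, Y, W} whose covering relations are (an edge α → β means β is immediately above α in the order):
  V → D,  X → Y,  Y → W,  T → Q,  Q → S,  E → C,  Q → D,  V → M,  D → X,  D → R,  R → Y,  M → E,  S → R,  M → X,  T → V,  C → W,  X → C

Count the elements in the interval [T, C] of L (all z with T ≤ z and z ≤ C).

8

The interval [T, C] = {C, D, E, M, Q, T, V, X}, which has 8 elements.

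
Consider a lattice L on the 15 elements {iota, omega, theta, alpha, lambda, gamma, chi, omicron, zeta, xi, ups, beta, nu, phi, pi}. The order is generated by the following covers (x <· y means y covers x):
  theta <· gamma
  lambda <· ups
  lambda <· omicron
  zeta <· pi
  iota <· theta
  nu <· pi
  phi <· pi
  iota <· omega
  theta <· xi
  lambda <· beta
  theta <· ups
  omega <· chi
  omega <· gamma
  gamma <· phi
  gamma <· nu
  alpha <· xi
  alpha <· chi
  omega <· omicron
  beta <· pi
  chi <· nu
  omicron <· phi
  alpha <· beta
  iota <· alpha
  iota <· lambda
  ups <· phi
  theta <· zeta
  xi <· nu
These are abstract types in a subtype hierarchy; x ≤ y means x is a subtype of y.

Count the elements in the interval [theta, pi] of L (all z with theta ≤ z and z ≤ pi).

8

The interval [theta, pi] = {gamma, nu, phi, pi, theta, ups, xi, zeta}, which has 8 elements.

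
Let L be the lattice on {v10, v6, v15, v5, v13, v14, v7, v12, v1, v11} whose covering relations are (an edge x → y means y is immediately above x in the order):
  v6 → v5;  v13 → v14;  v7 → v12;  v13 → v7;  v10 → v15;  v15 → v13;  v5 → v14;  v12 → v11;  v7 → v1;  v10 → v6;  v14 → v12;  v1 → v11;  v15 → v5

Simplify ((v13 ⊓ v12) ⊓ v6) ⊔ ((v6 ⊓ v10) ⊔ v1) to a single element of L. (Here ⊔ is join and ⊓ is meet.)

v13 ∧ v12 = v13
v13 ∧ v6 = v10
v6 ∧ v10 = v10
v10 ∨ v1 = v1
v10 ∨ v1 = v1

v1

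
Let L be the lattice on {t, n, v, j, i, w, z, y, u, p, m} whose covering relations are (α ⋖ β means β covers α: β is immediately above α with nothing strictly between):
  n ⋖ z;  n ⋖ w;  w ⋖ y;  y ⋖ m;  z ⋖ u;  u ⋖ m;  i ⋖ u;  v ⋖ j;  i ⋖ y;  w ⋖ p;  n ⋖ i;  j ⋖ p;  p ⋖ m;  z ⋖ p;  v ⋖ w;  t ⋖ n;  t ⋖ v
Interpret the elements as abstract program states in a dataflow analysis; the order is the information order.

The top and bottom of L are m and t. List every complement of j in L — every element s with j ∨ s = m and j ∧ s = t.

i, u

Need s with j ∨ s = m and j ∧ s = t.
Checking each element gives: i, u.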